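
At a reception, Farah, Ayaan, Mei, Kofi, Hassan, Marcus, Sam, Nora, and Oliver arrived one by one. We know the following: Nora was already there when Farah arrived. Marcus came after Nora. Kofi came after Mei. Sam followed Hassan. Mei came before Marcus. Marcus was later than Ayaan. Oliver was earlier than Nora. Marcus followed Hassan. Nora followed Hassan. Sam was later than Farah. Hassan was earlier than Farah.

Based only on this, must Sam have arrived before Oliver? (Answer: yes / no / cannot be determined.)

no

Tracing the constraints gives Oliver → Nora → Farah → Sam, so Oliver must come before Sam.
That means Sam cannot be before Oliver.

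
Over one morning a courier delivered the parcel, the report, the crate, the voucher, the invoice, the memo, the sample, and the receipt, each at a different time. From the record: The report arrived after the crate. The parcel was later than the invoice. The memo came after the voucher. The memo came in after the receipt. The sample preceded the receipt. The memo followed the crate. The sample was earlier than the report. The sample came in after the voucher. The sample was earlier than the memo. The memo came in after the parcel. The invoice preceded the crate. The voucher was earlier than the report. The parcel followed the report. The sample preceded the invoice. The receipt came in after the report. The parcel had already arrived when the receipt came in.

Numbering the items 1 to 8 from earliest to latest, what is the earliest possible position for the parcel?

6

The crate, the invoice, the report, the sample, and the voucher must all come before the parcel — 5 forced predecessors.
Nothing else is forced ahead of the parcel, so its earliest slot is position 5 + 1 = 6.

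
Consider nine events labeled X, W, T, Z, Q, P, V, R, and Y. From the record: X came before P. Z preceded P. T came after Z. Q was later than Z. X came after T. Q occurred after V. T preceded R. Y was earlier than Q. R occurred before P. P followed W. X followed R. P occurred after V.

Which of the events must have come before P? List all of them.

R, T, V, W, X, Z

Directly stated before P: R, V, W, X, and Z.
T reaches P via T → R → P.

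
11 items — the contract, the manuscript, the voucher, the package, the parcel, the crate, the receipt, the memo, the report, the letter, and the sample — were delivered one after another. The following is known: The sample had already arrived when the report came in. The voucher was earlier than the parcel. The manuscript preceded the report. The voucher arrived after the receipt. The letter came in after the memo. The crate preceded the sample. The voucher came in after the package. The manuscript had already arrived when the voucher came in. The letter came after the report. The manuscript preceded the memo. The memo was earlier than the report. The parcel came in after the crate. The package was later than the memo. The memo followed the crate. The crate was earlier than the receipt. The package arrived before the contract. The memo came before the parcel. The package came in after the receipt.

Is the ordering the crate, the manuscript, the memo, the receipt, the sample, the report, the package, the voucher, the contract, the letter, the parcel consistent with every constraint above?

Check each stated constraint against the proposed order — e.g. the memo is ahead of the parcel; the crate is ahead of the parcel. Every pair is in the required order; nothing is violated.

yes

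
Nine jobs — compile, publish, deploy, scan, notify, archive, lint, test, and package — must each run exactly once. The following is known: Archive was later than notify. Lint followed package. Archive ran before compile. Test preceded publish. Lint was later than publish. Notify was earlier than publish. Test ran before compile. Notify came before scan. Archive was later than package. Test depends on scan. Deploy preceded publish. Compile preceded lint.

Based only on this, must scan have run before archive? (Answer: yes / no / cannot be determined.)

cannot be determined

No chain of stated constraints runs from scan to archive, and none runs from archive to scan either.
So the relative order of scan and archive is not fixed by the given facts.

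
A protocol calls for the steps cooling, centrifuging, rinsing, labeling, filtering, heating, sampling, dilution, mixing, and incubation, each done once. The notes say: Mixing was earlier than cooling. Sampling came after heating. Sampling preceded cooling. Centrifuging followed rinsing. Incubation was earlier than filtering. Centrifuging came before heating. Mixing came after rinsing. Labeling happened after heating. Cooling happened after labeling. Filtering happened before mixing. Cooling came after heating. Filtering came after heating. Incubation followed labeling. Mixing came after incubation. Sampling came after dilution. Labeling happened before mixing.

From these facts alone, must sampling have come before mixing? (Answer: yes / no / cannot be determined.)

No chain of stated constraints runs from sampling to mixing, and none runs from mixing to sampling either.
So the relative order of sampling and mixing is not fixed by the given facts.

cannot be determined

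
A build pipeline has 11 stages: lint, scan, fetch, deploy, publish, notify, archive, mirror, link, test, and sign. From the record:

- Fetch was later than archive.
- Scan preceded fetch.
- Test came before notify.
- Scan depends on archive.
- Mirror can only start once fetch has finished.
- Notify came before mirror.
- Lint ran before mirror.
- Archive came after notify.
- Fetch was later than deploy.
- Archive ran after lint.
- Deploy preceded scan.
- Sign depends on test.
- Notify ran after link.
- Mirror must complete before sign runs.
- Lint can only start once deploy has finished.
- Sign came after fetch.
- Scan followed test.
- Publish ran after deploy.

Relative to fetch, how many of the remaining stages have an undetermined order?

Forced before fetch: archive, deploy, link, lint, notify, scan, and test; forced after fetch: mirror and sign.
That leaves publish with no forced order relative to fetch — 1.

1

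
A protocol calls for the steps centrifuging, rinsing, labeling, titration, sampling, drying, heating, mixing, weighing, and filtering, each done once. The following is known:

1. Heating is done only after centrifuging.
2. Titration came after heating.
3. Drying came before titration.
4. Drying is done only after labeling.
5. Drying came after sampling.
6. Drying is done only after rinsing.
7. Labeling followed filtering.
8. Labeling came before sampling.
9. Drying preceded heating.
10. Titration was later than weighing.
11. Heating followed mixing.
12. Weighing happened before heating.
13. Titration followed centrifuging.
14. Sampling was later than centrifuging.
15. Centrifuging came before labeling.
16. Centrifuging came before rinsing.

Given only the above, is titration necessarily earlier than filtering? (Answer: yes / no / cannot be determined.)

no

Tracing the constraints gives filtering → labeling → drying → titration, so filtering must come before titration.
That means titration cannot be before filtering.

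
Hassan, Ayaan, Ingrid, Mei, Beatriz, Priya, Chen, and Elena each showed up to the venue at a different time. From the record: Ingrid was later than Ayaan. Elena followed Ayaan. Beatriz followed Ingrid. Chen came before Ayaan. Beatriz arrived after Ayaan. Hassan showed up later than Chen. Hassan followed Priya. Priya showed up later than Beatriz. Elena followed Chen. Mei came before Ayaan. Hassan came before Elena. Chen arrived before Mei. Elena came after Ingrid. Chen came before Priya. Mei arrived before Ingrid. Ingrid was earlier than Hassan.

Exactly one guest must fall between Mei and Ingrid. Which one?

Ayaan

Tracing the constraints gives Mei → Ayaan → Ingrid, so Ayaan sits after Mei and before Ingrid.
No other guest is forced both after Mei and before Ingrid.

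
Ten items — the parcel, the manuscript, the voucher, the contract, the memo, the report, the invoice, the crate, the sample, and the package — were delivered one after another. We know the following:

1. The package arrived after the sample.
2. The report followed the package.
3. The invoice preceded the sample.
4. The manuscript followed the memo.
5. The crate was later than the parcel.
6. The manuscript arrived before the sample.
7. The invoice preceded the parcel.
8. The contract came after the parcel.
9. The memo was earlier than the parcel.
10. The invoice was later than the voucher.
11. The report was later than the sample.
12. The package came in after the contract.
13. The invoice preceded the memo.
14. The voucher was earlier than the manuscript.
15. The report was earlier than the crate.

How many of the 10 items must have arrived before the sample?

4

Directly stated before the sample: the invoice and the manuscript.
The memo reaches the sample via the memo → the manuscript → the sample.
The voucher reaches the sample via the voucher → the manuscript → the sample.
No chain forces the report (or any of the others) ahead of the sample.
That's the invoice, the manuscript, the memo, and the voucher — 4 in all.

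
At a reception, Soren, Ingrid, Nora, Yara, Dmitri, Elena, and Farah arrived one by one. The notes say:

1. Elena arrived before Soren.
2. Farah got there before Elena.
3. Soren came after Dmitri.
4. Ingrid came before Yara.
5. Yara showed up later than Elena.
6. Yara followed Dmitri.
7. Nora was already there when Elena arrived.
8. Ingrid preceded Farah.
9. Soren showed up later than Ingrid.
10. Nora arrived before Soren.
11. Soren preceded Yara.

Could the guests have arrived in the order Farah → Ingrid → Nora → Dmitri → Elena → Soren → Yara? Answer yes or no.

no

The constraints require Ingrid before Farah, but in the proposed sequence Farah appears ahead of Ingrid. That one violation is enough.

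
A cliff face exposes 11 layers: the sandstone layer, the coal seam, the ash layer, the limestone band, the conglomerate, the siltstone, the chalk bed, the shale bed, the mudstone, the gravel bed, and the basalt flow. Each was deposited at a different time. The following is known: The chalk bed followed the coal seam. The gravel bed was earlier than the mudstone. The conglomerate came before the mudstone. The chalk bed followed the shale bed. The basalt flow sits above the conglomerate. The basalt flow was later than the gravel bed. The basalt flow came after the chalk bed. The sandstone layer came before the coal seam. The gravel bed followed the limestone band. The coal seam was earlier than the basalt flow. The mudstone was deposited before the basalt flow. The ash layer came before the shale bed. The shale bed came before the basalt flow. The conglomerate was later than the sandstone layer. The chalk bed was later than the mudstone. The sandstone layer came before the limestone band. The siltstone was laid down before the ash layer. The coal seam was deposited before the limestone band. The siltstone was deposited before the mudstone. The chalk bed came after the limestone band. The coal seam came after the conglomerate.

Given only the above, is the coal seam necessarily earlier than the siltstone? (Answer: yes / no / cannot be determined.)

cannot be determined

No chain of stated constraints runs from the coal seam to the siltstone, and none runs from the siltstone to the coal seam either.
So the relative order of the coal seam and the siltstone is not fixed by the given facts.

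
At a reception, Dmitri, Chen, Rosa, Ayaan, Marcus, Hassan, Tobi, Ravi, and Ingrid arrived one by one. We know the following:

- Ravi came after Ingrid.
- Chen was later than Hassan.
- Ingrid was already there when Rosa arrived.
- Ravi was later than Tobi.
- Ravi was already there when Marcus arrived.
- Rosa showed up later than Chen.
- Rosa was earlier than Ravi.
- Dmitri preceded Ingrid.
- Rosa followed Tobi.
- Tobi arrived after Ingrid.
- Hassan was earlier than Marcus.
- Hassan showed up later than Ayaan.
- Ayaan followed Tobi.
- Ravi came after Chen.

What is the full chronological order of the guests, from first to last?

Dmitri, Ingrid, Tobi, Ayaan, Hassan, Chen, Rosa, Ravi, Marcus

The constraints fix every adjacent pair, so only one ordering works:
Dmitri → Ingrid → Tobi → Ayaan → Hassan → Chen → Rosa → Ravi → Marcus.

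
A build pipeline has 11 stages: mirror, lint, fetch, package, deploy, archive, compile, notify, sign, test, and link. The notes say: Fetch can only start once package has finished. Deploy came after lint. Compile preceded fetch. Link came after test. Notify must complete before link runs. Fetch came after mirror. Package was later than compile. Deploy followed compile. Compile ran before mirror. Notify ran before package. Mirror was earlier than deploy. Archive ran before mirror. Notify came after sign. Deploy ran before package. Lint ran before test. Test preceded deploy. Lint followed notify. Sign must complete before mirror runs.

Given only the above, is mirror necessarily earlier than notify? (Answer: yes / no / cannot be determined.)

No chain of stated constraints runs from mirror to notify, and none runs from notify to mirror either.
So the relative order of mirror and notify is not fixed by the given facts.

cannot be determined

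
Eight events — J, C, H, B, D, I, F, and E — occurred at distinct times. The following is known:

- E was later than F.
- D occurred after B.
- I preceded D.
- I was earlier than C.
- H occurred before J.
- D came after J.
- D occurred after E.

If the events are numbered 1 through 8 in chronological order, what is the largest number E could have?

7

E must come before D — 1 event forced after it.
Everything else can be placed before E in some valid order, so E can sit as late as position 8 − 1 = 7.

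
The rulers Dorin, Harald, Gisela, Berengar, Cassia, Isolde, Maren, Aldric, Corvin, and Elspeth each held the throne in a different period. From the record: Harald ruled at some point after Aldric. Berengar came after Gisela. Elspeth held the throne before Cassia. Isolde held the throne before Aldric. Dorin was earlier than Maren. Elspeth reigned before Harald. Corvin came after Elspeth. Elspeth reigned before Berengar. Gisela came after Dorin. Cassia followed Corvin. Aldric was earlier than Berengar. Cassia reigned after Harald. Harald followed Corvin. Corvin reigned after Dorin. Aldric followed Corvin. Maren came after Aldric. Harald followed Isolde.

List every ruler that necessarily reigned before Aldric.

Corvin, Dorin, Elspeth, Isolde

Directly stated before Aldric: Corvin and Isolde.
Dorin reaches Aldric via Dorin → Corvin → Aldric.
Elspeth reaches Aldric via Elspeth → Corvin → Aldric.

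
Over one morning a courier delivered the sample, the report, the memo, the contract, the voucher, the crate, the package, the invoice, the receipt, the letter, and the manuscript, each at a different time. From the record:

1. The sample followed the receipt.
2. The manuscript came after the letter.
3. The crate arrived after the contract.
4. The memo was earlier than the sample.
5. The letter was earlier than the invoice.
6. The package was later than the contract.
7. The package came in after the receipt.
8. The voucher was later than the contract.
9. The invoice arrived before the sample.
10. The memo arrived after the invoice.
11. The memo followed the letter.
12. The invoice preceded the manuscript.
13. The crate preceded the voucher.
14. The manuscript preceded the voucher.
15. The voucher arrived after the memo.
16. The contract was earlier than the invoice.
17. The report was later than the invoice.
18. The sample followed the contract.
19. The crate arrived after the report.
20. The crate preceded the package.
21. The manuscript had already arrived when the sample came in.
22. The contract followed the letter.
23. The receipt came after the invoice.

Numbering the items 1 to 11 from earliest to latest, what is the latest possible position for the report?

8

The report must come before the crate, the package, and the voucher — 3 items forced after it.
Everything else can be placed before the report in some valid order, so the report can sit as late as position 11 − 3 = 8.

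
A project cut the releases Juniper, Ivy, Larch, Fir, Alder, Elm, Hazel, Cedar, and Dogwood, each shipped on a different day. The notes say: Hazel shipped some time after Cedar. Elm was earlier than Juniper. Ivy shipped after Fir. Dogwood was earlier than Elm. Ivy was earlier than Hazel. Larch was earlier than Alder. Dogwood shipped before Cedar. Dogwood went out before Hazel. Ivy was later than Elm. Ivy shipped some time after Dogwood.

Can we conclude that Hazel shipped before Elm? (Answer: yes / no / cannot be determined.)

no

Tracing the constraints gives Elm → Ivy → Hazel, so Elm must come before Hazel.
That means Hazel cannot be before Elm.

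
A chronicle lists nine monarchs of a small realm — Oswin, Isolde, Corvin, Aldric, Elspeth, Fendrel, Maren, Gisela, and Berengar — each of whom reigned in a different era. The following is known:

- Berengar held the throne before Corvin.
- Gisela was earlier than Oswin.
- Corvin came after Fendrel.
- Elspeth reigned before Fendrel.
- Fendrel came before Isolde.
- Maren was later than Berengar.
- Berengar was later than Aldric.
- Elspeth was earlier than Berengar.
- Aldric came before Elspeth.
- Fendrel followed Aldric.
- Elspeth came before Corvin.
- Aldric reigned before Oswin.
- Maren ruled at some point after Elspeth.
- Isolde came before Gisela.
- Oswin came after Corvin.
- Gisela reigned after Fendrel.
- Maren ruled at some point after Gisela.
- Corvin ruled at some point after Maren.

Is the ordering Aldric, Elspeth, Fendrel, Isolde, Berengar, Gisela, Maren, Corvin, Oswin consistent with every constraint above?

Check each stated constraint against the proposed order — e.g. Elspeth is ahead of Corvin; Aldric is ahead of Oswin. Every pair is in the required order; nothing is violated.

yes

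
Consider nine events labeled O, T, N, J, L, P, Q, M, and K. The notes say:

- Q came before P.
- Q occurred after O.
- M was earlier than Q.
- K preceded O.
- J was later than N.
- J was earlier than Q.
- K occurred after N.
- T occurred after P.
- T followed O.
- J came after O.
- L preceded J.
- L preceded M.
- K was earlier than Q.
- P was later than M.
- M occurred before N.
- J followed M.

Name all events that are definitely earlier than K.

Directly stated before K: N.
L reaches K via L → M → N → K.
M reaches K via M → N → K.

L, M, N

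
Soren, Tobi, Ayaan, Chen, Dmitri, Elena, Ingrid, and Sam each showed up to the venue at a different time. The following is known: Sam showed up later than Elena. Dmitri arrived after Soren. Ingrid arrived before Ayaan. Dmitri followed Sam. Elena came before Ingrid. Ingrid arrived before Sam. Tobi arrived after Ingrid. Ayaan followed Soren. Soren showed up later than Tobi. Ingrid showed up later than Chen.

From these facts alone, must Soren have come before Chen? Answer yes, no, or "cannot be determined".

Tracing the constraints gives Chen → Ingrid → Tobi → Soren, so Chen must come before Soren.
That means Soren cannot be before Chen.

no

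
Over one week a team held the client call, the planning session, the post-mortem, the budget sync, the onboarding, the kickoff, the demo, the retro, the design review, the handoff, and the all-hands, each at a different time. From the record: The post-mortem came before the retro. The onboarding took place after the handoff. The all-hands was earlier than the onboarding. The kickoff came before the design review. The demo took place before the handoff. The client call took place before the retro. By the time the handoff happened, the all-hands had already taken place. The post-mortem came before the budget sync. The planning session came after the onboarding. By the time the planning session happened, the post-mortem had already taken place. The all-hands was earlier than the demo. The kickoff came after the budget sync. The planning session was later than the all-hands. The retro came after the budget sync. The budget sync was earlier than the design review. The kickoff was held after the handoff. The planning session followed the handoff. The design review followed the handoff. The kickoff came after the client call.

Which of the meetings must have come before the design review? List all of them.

the all-hands, the budget sync, the client call, the demo, the handoff, the kickoff, the post-mortem

Directly stated before the design review: the budget sync, the handoff, and the kickoff.
The all-hands reaches the design review via the all-hands → the handoff → the design review.
The client call reaches the design review via the client call → the kickoff → the design review.
The demo reaches the design review via the demo → the handoff → the design review.
Likewise the post-mortem reaches the design review by chaining the stated constraints.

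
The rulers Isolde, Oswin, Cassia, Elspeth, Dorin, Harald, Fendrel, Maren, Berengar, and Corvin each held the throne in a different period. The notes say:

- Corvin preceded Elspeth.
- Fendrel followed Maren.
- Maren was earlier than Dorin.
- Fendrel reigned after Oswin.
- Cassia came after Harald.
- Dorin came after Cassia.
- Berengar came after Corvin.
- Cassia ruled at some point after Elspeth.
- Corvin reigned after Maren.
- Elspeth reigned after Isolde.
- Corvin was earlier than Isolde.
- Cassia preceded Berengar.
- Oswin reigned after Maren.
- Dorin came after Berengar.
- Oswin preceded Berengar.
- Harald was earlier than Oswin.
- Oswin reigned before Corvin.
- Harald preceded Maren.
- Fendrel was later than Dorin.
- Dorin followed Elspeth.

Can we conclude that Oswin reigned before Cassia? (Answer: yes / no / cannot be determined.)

yes

Chain the constraints: Oswin → Corvin → Elspeth → Cassia. Each link is directly stated, so Oswin comes before Cassia.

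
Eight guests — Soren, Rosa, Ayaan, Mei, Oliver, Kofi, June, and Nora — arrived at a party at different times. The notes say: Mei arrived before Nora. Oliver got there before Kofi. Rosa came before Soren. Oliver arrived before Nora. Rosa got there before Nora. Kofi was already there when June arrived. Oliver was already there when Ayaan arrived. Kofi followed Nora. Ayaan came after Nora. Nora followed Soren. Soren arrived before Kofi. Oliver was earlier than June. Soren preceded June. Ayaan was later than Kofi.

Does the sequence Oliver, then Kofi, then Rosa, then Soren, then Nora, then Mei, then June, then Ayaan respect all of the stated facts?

no

The constraints require Mei before Nora, but in the proposed sequence Nora appears ahead of Mei. That one violation is enough.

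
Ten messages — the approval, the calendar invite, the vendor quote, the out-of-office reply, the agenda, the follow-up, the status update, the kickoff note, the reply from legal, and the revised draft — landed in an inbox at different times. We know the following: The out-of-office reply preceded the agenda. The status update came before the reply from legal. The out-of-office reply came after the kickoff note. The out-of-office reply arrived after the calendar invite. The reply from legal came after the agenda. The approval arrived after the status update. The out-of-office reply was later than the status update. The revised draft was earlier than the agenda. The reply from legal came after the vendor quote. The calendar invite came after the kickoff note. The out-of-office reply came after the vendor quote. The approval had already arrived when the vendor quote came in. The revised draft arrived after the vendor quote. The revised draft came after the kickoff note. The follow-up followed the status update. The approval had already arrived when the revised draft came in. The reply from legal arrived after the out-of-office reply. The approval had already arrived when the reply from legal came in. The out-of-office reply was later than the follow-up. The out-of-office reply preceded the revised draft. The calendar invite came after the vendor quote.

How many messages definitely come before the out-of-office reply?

6

Directly stated before the out-of-office reply: the calendar invite, the follow-up, the kickoff note, the status update, and the vendor quote.
The approval reaches the out-of-office reply via the approval → the vendor quote → the out-of-office reply.
That's the approval, the calendar invite, the follow-up, the kickoff note, the status update, and the vendor quote — 6 in all.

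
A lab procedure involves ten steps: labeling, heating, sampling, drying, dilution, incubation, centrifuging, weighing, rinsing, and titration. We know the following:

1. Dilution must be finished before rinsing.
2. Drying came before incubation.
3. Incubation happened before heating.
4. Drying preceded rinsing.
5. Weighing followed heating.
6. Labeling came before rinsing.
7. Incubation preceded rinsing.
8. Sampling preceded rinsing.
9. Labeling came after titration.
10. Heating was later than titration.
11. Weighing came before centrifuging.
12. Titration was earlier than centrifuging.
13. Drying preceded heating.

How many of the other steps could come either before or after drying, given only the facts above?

Forced after drying: centrifuging, heating, incubation, rinsing, and weighing.
That leaves dilution, labeling, sampling, and titration with no forced order relative to drying — 4.

4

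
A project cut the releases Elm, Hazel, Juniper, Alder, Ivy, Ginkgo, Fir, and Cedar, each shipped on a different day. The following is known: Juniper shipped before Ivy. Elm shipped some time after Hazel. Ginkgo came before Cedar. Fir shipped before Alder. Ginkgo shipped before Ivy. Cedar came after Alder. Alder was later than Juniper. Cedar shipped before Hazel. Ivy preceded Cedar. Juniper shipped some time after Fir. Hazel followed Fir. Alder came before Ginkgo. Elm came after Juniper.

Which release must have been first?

Fir has a chain of constraints placing it before every other release, so Fir must be first.

Fir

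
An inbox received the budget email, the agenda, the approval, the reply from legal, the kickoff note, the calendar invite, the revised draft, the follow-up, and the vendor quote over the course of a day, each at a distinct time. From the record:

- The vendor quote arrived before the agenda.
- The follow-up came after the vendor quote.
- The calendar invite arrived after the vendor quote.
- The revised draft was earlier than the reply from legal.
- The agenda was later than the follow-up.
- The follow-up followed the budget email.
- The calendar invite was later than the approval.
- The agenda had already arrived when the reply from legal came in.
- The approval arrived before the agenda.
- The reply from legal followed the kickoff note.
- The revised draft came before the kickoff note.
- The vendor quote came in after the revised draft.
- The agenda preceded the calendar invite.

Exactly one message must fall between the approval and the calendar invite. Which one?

the agenda

Tracing the constraints gives the approval → the agenda → the calendar invite, so the agenda sits after the approval and before the calendar invite.
No other message is forced both after the approval and before the calendar invite.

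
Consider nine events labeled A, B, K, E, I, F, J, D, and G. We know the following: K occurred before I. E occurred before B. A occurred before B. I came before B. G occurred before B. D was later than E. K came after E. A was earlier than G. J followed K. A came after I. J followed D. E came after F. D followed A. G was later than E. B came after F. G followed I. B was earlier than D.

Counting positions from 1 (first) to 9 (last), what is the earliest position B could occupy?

A, E, F, G, I, and K must all come before B — 6 forced predecessors.
Nothing else is forced ahead of B, so its earliest slot is position 6 + 1 = 7.

7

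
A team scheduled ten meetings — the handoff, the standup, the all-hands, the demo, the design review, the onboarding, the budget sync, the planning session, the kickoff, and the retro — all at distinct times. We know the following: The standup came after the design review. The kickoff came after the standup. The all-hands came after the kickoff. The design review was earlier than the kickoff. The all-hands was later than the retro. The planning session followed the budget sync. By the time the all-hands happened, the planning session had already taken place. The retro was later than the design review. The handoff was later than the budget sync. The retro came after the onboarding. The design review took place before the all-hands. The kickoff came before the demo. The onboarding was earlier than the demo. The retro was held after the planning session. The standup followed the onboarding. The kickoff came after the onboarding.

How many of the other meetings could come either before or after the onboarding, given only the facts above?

4

Forced after the onboarding: the all-hands, the demo, the kickoff, the retro, and the standup.
That leaves the budget sync, the design review, the handoff, and the planning session with no forced order relative to the onboarding — 4.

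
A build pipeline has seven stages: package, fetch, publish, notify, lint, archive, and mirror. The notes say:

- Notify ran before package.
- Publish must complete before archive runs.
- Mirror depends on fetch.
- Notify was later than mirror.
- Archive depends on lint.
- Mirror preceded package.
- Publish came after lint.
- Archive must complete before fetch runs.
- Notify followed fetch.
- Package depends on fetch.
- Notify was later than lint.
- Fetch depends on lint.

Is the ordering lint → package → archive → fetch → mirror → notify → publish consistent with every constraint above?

no

The constraints require fetch before package, but in the proposed sequence package appears ahead of fetch. That one violation is enough.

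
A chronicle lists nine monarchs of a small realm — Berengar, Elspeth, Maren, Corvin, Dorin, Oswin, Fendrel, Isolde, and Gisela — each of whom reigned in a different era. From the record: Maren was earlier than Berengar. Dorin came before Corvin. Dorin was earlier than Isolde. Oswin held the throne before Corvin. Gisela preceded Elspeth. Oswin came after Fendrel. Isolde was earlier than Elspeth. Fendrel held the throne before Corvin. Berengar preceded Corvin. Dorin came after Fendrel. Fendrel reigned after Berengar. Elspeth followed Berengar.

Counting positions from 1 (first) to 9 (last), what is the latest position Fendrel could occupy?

4

Fendrel must come before Corvin, Dorin, Elspeth, Isolde, and Oswin — 5 rulers forced after them.
Everything else can be placed before Fendrel in some valid order, so Fendrel can sit as late as position 9 − 5 = 4.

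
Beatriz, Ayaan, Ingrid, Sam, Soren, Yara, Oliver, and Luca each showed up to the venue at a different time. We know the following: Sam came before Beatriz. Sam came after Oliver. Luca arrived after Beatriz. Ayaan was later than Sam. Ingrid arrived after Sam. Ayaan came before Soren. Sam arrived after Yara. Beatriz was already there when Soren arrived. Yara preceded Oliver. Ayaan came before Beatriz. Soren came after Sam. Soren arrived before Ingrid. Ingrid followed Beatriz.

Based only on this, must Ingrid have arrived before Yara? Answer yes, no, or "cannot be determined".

Tracing the constraints gives Yara → Sam → Ingrid, so Yara must come before Ingrid.
That means Ingrid cannot be before Yara.

no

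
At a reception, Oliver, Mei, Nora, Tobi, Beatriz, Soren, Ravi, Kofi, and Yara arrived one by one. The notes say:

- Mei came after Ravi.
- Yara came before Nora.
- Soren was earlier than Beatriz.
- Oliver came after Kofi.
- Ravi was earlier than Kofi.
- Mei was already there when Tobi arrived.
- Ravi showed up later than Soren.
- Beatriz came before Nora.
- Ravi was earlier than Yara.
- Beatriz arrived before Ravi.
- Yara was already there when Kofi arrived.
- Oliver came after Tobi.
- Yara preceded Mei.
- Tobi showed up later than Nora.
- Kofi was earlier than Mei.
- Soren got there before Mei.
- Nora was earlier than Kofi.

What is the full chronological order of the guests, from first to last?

The constraints fix every adjacent pair, so only one ordering works:
Soren → Beatriz → Ravi → Yara → Nora → Kofi → Mei → Tobi → Oliver.

Soren, Beatriz, Ravi, Yara, Nora, Kofi, Mei, Tobi, Oliver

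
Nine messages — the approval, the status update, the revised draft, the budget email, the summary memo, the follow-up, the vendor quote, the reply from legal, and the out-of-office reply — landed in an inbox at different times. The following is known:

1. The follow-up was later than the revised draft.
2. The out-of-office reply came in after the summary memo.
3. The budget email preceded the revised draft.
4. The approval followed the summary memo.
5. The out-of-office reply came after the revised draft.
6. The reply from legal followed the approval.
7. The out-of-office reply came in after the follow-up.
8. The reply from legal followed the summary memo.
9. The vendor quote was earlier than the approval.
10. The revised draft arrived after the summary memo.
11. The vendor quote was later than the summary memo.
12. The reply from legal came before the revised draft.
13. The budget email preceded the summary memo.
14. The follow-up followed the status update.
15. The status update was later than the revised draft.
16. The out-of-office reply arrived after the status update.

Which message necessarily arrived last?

Every other message has a chain of constraints placing it before the out-of-office reply, so the out-of-office reply is last.

the out-of-office reply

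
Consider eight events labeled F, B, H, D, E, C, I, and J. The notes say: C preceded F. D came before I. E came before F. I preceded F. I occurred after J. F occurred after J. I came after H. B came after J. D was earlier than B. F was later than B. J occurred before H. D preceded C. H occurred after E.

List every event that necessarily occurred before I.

Directly stated before I: D, H, and J.
E reaches I via E → H → I.

D, E, H, J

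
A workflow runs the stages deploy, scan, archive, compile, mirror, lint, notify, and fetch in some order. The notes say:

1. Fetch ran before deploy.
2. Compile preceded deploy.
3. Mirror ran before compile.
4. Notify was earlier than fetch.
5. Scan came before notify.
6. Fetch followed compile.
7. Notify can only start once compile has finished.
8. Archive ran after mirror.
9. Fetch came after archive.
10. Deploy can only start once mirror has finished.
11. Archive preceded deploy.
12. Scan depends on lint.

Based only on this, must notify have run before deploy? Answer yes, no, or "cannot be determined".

yes

Chain the constraints: notify → fetch → deploy. Each link is directly stated, so notify comes before deploy.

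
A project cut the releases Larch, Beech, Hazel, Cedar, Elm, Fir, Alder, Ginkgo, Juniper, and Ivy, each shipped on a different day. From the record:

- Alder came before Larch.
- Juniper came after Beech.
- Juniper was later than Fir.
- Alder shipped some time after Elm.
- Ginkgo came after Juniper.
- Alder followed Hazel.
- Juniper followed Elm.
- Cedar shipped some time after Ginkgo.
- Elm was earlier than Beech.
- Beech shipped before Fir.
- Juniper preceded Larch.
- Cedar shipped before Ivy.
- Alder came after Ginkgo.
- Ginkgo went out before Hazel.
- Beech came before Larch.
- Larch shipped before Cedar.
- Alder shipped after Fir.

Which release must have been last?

Every other release has a chain of constraints placing it before Ivy, so Ivy is last.

Ivy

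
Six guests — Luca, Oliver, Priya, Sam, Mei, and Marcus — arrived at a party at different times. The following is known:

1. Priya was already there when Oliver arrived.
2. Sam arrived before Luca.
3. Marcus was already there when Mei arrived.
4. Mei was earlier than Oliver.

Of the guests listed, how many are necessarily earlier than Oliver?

Directly stated before Oliver: Mei and Priya.
Marcus reaches Oliver via Marcus → Mei → Oliver.
No chain forces Sam (or any of the others) ahead of Oliver.
That's Marcus, Mei, and Priya — 3 in all.

3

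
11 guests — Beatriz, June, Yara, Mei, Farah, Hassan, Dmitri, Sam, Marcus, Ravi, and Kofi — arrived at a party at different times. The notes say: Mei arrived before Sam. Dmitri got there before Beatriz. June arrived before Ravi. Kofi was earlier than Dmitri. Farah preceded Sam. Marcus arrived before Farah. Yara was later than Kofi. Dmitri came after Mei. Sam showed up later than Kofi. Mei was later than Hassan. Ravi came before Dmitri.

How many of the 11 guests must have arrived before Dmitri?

Directly stated before Dmitri: Kofi, Mei, and Ravi.
Hassan reaches Dmitri via Hassan → Mei → Dmitri.
June reaches Dmitri via June → Ravi → Dmitri.
No chain forces Sam (or any of the others) ahead of Dmitri.
That's Hassan, June, Kofi, Mei, and Ravi — 5 in all.

5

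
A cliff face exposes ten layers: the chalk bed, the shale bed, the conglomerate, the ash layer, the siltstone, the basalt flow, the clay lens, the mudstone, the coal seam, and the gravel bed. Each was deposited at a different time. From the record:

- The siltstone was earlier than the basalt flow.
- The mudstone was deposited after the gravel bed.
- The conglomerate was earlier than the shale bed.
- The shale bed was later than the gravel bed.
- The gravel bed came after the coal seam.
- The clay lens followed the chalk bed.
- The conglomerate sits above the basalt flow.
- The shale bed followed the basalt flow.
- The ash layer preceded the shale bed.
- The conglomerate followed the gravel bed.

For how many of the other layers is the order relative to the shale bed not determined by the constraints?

Forced before the shale bed: the ash layer, the basalt flow, the coal seam, the conglomerate, the gravel bed, and the siltstone.
That leaves the chalk bed, the clay lens, and the mudstone with no forced order relative to the shale bed — 3.

3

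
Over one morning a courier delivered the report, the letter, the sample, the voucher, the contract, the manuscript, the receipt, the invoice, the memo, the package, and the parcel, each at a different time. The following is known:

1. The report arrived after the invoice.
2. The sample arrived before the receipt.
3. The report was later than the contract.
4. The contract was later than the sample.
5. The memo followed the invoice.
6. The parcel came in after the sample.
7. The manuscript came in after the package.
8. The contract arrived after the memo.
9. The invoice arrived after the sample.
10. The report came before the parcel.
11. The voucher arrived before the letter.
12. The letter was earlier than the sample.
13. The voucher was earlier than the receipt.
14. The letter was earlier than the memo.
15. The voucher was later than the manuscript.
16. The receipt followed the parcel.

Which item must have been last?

the receipt

Every other item has a chain of constraints placing it before the receipt, so the receipt is last.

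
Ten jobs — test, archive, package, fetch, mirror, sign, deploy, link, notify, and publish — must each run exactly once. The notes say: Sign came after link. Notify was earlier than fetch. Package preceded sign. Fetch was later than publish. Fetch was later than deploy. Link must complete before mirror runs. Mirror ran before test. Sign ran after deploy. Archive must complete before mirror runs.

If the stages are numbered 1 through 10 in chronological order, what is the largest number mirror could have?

Mirror must come before test — 1 stage forced after it.
Everything else can be placed before mirror in some valid order, so mirror can sit as late as position 10 − 1 = 9.

9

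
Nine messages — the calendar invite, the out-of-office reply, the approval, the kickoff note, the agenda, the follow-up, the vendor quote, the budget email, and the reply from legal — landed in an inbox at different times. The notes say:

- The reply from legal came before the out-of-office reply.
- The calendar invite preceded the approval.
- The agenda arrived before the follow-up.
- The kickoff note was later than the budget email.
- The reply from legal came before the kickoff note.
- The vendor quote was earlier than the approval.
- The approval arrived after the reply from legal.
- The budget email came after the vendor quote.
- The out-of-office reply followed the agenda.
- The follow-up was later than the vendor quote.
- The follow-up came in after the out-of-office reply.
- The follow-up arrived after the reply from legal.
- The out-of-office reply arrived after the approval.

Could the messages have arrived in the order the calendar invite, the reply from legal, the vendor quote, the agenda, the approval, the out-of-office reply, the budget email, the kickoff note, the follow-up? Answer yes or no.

Check each stated constraint against the proposed order — e.g. the reply from legal is ahead of the kickoff note; the reply from legal is ahead of the follow-up. Every pair is in the required order; nothing is violated.

yes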